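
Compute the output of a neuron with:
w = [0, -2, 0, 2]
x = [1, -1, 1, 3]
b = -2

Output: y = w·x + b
y = 6

y = (0)(1) + (-2)(-1) + (0)(1) + (2)(3) + -2 = 6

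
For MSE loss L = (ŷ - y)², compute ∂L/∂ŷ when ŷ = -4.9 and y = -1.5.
∂L/∂ŷ = -6.8

∂L/∂ŷ = 2(ŷ - y) = 2(-4.9 - -1.5) = 2(-3.4) = -6.8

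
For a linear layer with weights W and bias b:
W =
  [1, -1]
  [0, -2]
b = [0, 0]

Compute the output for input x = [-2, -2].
y = [0, 4]

Wx = [1×-2 + -1×-2, 0×-2 + -2×-2]
   = [0, 4]
y = Wx + b = [0 + 0, 4 + 0] = [0, 4]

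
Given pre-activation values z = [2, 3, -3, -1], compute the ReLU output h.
h = [2, 3, 0, 0]

ReLU applied element-wise: max(0,2)=2, max(0,3)=3, max(0,-3)=0, max(0,-1)=0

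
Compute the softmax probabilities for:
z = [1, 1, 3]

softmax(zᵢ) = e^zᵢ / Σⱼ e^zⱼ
p = [0.1065, 0.1065, 0.787]

exp(z) = [2.718, 2.718, 20.09]
Sum = 25.52
p = [0.1065, 0.1065, 0.787]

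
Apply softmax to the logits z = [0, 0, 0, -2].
p = [0.3189, 0.3189, 0.3189, 0.0432]

exp(z) = [1, 1, 1, 0.1353]
Sum = 3.135
p = [0.3189, 0.3189, 0.3189, 0.0432]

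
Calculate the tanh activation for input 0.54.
0.493

tanh(0.54) = (e^(0.54) - e^(-0.54))/(e^(0.54) + e^(-0.54)) = 0.493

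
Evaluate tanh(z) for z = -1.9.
-0.9562

tanh(-1.9) = (e^(-1.9) - e^(1.9))/(e^(-1.9) + e^(1.9)) = -0.9562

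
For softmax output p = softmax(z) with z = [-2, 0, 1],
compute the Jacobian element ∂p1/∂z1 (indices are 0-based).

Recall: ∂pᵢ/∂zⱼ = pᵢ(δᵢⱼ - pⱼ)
∂p1/∂z1 = 0.1922

p = softmax(z) = [0.03512, 0.2595, 0.7054]
p1 = 0.2595

∂p1/∂z1 = p1(1 - p1) = 0.2595 × (1 - 0.2595) = 0.1922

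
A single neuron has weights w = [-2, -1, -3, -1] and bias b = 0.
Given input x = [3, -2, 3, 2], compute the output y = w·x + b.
y = -15

y = (-2)(3) + (-1)(-2) + (-3)(3) + (-1)(2) + 0 = -15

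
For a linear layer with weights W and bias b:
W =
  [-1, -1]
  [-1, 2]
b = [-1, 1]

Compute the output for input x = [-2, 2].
y = [-1, 7]

Wx = [-1×-2 + -1×2, -1×-2 + 2×2]
   = [0, 6]
y = Wx + b = [0 + -1, 6 + 1] = [-1, 7]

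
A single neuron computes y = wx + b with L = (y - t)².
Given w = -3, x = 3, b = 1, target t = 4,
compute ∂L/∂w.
∂L/∂w = -72

y = wx + b = (-3)(3) + 1 = -8
∂L/∂y = 2(y - t) = 2(-8 - 4) = -24
∂y/∂w = x = 3
∂L/∂w = ∂L/∂y · ∂y/∂w = -24 × 3 = -72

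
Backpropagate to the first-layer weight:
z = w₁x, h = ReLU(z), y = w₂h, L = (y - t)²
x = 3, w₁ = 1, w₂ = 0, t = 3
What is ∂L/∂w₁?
∂L/∂w₁ = 0

Forward pass:
z = w₁x = 1×3 = 3
h = ReLU(3) = 3
y = w₂h = 0×3 = 0

Backward pass:
∂L/∂y = 2(y - t) = 2(0 - 3) = -6
∂y/∂h = w₂ = 0
∂h/∂z = 1 (ReLU derivative)
∂z/∂w₁ = x = 3

∂L/∂w₁ = -6 × 0 × 1 × 3 = 0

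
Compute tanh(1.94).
0.9595

tanh(1.94) = (e^(1.94) - e^(-1.94))/(e^(1.94) + e^(-1.94)) = 0.9595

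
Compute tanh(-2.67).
-0.9905

tanh(-2.67) = (e^(-2.67) - e^(2.67))/(e^(-2.67) + e^(2.67)) = -0.9905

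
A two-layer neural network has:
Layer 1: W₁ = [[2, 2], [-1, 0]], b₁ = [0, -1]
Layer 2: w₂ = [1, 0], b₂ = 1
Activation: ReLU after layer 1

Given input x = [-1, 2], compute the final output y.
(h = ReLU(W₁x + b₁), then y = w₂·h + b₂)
y = 3

Layer 1 pre-activation: z₁ = [2, 0]
After ReLU: h = [2, 0]
Layer 2 output: y = 1×2 + 0×0 + 1 = 3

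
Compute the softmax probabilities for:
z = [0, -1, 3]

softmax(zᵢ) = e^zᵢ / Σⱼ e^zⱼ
p = [0.0466, 0.0171, 0.9362]

exp(z) = [1, 0.3679, 20.09]
Sum = 21.45
p = [0.0466, 0.0171, 0.9362]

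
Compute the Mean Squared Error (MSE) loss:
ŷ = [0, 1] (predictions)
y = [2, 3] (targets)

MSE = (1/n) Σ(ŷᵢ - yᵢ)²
MSE = 4

MSE = (1/2)((0-2)² + (1-3)²) = (1/2)(4 + 4) = 4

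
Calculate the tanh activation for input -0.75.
-0.6351

tanh(-0.75) = (e^(-0.75) - e^(0.75))/(e^(-0.75) + e^(0.75)) = -0.6351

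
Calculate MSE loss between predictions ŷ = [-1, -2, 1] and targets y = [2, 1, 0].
MSE = 6.333

MSE = (1/3)((-1-2)² + (-2-1)² + (1-0)²) = (1/3)(9 + 9 + 1) = 6.333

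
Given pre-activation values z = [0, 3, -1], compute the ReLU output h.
h = [0, 3, 0]

ReLU applied element-wise: max(0,0)=0, max(0,3)=3, max(0,-1)=0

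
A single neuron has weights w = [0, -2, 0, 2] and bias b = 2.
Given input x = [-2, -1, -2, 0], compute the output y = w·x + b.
y = 4

y = (0)(-2) + (-2)(-1) + (0)(-2) + (2)(0) + 2 = 4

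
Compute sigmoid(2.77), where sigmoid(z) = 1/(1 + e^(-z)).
0.941

sigmoid(2.77) = 1/(1 + e^(-2.77)) = 1/(1 + 0.06266) = 0.941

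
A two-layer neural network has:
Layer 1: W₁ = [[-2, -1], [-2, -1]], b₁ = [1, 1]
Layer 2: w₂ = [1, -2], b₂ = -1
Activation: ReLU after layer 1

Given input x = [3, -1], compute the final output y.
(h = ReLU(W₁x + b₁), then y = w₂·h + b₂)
y = -1

Layer 1 pre-activation: z₁ = [-4, -4]
After ReLU: h = [0, 0]
Layer 2 output: y = 1×0 + -2×0 + -1 = -1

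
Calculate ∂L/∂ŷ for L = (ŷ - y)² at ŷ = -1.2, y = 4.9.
∂L/∂ŷ = -12.2

∂L/∂ŷ = 2(ŷ - y) = 2(-1.2 - 4.9) = 2(-6.1) = -12.2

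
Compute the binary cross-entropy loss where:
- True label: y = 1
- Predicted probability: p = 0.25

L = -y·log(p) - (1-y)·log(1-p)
L = 1.386

L = -1·log(0.25) - 0·log(0.75) = -log(0.25) = 1.386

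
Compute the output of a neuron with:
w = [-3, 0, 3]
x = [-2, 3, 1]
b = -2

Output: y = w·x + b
y = 7

y = (-3)(-2) + (0)(3) + (3)(1) + -2 = 7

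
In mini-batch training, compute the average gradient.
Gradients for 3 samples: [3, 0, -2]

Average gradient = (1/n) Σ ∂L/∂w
Average gradient = 0.3333

Average = (1/3)(3 + 0 + -2) = 1/3 = 0.3333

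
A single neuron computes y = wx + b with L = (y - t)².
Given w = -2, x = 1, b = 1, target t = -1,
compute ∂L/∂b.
∂L/∂b = 0

y = wx + b = (-2)(1) + 1 = -1
∂L/∂y = 2(y - t) = 2(-1 - -1) = 0
∂y/∂b = 1
∂L/∂b = ∂L/∂y · ∂y/∂b = 0 × 1 = 0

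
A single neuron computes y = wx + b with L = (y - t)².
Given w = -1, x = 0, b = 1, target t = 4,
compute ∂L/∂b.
∂L/∂b = -6

y = wx + b = (-1)(0) + 1 = 1
∂L/∂y = 2(y - t) = 2(1 - 4) = -6
∂y/∂b = 1
∂L/∂b = ∂L/∂y · ∂y/∂b = -6 × 1 = -6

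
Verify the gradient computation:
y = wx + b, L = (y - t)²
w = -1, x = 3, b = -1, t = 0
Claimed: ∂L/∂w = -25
Incorrect

y = (-1)(3) + -1 = -4
∂L/∂y = 2(y - t) = 2(-4 - 0) = -8
∂y/∂w = x = 3
∂L/∂w = -8 × 3 = -24

Claimed value: -25
Incorrect: The correct gradient is -24.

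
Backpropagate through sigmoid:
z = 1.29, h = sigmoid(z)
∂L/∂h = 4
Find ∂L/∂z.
∂L/∂z = 0.677

σ(1.29) = 0.7841
σ'(1.29) = σ(1.29)(1 - σ(1.29)) = 0.7841 × 0.2159 = 0.1693
∂L/∂z = ∂L/∂h · σ'(z) = 4 × 0.1693 = 0.677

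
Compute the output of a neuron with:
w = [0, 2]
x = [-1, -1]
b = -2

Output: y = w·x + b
y = -4

y = (0)(-1) + (2)(-1) + -2 = -4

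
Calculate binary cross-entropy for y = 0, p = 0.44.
L = 0.5798

L = -0·log(0.44) - 1·log(0.56) = -log(0.56) = 0.5798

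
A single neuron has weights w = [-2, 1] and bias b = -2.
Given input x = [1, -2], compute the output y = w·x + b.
y = -6

y = (-2)(1) + (1)(-2) + -2 = -6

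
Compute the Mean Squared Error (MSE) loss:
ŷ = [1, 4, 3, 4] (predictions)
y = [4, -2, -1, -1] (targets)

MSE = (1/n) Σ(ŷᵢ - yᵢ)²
MSE = 21.5

MSE = (1/4)((1-4)² + (4--2)² + (3--1)² + (4--1)²) = (1/4)(9 + 36 + 16 + 25) = 21.5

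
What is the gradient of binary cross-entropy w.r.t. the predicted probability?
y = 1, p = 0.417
∂L/∂p = -2.398

∂L/∂p = -y/p + (1-y)/(1-p) = -1/0.417 + 0 = -2.398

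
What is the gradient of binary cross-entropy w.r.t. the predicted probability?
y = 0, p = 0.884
∂L/∂p = 8.621

∂L/∂p = -y/p + (1-y)/(1-p) = 0 + 1/0.116 = 8.621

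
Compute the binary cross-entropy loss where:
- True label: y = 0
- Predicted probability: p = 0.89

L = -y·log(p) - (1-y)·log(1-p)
L = 2.207

L = -0·log(0.89) - 1·log(0.11) = -log(0.11) = 2.207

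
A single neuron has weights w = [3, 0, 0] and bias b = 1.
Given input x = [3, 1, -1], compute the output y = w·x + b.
y = 10

y = (3)(3) + (0)(1) + (0)(-1) + 1 = 10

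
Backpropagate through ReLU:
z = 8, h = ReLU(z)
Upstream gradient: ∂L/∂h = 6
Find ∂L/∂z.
∂L/∂z = 6

h = ReLU(8) = 8
Since z > 0: ∂h/∂z = 1
∂L/∂z = ∂L/∂h · ∂h/∂z = 6 × 1 = 6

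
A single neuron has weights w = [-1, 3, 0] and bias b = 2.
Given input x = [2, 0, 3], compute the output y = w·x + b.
y = 0

y = (-1)(2) + (3)(0) + (0)(3) + 2 = 0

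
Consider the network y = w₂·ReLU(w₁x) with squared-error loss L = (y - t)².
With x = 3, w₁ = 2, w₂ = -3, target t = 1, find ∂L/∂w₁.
∂L/∂w₁ = 342

Forward pass:
z = w₁x = 2×3 = 6
h = ReLU(6) = 6
y = w₂h = -3×6 = -18

Backward pass:
∂L/∂y = 2(y - t) = 2(-18 - 1) = -38
∂y/∂h = w₂ = -3
∂h/∂z = 1 (ReLU derivative)
∂z/∂w₁ = x = 3

∂L/∂w₁ = -38 × -3 × 1 × 3 = 342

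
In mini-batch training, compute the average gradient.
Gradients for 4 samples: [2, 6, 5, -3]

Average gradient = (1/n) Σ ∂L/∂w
Average gradient = 2.5

Average = (1/4)(2 + 6 + 5 + -3) = 10/4 = 2.5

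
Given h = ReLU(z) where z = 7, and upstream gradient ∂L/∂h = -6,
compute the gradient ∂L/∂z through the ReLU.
∂L/∂z = -6

h = ReLU(7) = 7
Since z > 0: ∂h/∂z = 1
∂L/∂z = ∂L/∂h · ∂h/∂z = -6 × 1 = -6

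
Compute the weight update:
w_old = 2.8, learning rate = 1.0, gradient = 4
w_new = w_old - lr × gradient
w_new = -1.2

w_new = w - η·∂L/∂w = 2.8 - 1.0×(4) = 2.8 - (4) = -1.2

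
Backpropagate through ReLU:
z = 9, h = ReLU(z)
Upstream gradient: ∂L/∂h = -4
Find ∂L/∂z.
∂L/∂z = -4

h = ReLU(9) = 9
Since z > 0: ∂h/∂z = 1
∂L/∂z = ∂L/∂h · ∂h/∂z = -4 × 1 = -4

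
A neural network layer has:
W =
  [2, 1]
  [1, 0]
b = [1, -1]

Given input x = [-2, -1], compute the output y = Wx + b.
y = [-4, -3]

Wx = [2×-2 + 1×-1, 1×-2 + 0×-1]
   = [-5, -2]
y = Wx + b = [-5 + 1, -2 + -1] = [-4, -3]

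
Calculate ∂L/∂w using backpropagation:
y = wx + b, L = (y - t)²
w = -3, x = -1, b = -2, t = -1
∂L/∂w = -4

y = wx + b = (-3)(-1) + -2 = 1
∂L/∂y = 2(y - t) = 2(1 - -1) = 4
∂y/∂w = x = -1
∂L/∂w = ∂L/∂y · ∂y/∂w = 4 × -1 = -4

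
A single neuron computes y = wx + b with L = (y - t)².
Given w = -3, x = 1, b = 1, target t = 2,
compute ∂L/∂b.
∂L/∂b = -8

y = wx + b = (-3)(1) + 1 = -2
∂L/∂y = 2(y - t) = 2(-2 - 2) = -8
∂y/∂b = 1
∂L/∂b = ∂L/∂y · ∂y/∂b = -8 × 1 = -8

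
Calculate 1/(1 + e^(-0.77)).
0.6835

sigmoid(0.77) = 1/(1 + e^(-0.77)) = 1/(1 + 0.463) = 0.6835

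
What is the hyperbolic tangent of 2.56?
0.9881

tanh(2.56) = (e^(2.56) - e^(-2.56))/(e^(2.56) + e^(-2.56)) = 0.9881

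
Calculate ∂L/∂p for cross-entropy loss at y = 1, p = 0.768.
∂L/∂p = -1.302

∂L/∂p = -y/p + (1-y)/(1-p) = -1/0.768 + 0 = -1.302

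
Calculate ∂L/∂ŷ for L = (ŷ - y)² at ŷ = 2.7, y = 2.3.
∂L/∂ŷ = 0.8

∂L/∂ŷ = 2(ŷ - y) = 2(2.7 - 2.3) = 2(0.4) = 0.8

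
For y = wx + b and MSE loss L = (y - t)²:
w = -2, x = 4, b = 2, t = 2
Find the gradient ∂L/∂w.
∂L/∂w = -64

y = wx + b = (-2)(4) + 2 = -6
∂L/∂y = 2(y - t) = 2(-6 - 2) = -16
∂y/∂w = x = 4
∂L/∂w = ∂L/∂y · ∂y/∂w = -16 × 4 = -64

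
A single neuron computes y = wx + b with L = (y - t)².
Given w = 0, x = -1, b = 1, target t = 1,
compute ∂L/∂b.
∂L/∂b = 0

y = wx + b = (0)(-1) + 1 = 1
∂L/∂y = 2(y - t) = 2(1 - 1) = 0
∂y/∂b = 1
∂L/∂b = ∂L/∂y · ∂y/∂b = 0 × 1 = 0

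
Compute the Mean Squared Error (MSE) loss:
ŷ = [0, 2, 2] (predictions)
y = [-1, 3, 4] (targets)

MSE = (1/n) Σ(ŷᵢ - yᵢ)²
MSE = 2

MSE = (1/3)((0--1)² + (2-3)² + (2-4)²) = (1/3)(1 + 1 + 4) = 2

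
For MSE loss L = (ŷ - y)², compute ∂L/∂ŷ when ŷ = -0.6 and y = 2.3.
∂L/∂ŷ = -5.8

∂L/∂ŷ = 2(ŷ - y) = 2(-0.6 - 2.3) = 2(-2.9) = -5.8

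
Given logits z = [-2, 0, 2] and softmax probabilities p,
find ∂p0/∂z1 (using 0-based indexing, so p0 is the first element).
∂p0/∂z1 = -0.001862

p = softmax(z) = [0.01588, 0.1173, 0.8668]
p0 = 0.01588, p1 = 0.1173

∂p0/∂z1 = -p0 × p1 = -0.01588 × 0.1173 = -0.001862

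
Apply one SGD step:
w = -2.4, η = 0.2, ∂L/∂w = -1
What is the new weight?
w_new = -2.2

w_new = w - η·∂L/∂w = -2.4 - 0.2×(-1) = -2.4 - (-0.2) = -2.2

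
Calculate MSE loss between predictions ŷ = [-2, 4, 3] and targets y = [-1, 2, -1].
MSE = 7

MSE = (1/3)((-2--1)² + (4-2)² + (3--1)²) = (1/3)(1 + 4 + 16) = 7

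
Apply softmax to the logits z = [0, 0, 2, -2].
p = [0.105, 0.105, 0.7758, 0.0142]

exp(z) = [1, 1, 7.389, 0.1353]
Sum = 9.524
p = [0.105, 0.105, 0.7758, 0.0142]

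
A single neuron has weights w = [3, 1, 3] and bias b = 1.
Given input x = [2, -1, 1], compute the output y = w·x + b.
y = 9

y = (3)(2) + (1)(-1) + (3)(1) + 1 = 9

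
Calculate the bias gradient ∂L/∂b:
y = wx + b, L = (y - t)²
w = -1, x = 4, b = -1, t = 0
∂L/∂b = -10

y = wx + b = (-1)(4) + -1 = -5
∂L/∂y = 2(y - t) = 2(-5 - 0) = -10
∂y/∂b = 1
∂L/∂b = ∂L/∂y · ∂y/∂b = -10 × 1 = -10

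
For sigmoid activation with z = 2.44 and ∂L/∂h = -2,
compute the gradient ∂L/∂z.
∂L/∂z = -0.1475

σ(2.44) = 0.9198
σ'(2.44) = σ(2.44)(1 - σ(2.44)) = 0.9198 × 0.08017 = 0.07375
∂L/∂z = ∂L/∂h · σ'(z) = -2 × 0.07375 = -0.1475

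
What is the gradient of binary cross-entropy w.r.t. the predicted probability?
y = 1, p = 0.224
∂L/∂p = -4.464

∂L/∂p = -y/p + (1-y)/(1-p) = -1/0.224 + 0 = -4.464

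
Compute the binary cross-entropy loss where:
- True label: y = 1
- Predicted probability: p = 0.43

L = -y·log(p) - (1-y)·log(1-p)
L = 0.844

L = -1·log(0.43) - 0·log(0.57) = -log(0.43) = 0.844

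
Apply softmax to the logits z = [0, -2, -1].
p = [0.6652, 0.09, 0.2447]

exp(z) = [1, 0.1353, 0.3679]
Sum = 1.503
p = [0.6652, 0.09, 0.2447]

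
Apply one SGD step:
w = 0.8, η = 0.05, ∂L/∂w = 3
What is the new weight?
w_new = 0.65

w_new = w - η·∂L/∂w = 0.8 - 0.05×(3) = 0.8 - (0.15) = 0.65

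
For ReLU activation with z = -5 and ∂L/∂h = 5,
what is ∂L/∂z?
∂L/∂z = 0

h = ReLU(-5) = 0
Since z < 0: ∂h/∂z = 0
∂L/∂z = ∂L/∂h · ∂h/∂z = 5 × 0 = 0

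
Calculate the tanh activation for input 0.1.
0.09967

tanh(0.1) = (e^(0.1) - e^(-0.1))/(e^(0.1) + e^(-0.1)) = 0.09967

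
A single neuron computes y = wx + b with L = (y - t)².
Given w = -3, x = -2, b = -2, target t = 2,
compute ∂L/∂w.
∂L/∂w = -8

y = wx + b = (-3)(-2) + -2 = 4
∂L/∂y = 2(y - t) = 2(4 - 2) = 4
∂y/∂w = x = -2
∂L/∂w = ∂L/∂y · ∂y/∂w = 4 × -2 = -8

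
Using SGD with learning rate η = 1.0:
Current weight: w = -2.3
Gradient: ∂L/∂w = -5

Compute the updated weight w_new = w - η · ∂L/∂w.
w_new = 2.7

w_new = w - η·∂L/∂w = -2.3 - 1.0×(-5) = -2.3 - (-5) = 2.7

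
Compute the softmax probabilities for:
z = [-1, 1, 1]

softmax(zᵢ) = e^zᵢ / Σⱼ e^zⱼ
p = [0.0634, 0.4683, 0.4683]

exp(z) = [0.3679, 2.718, 2.718]
Sum = 5.804
p = [0.0634, 0.4683, 0.4683]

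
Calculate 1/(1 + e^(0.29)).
0.428

sigmoid(-0.29) = 1/(1 + e^(0.29)) = 1/(1 + 1.336) = 0.428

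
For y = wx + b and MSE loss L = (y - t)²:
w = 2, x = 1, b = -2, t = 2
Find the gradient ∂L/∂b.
∂L/∂b = -4

y = wx + b = (2)(1) + -2 = 0
∂L/∂y = 2(y - t) = 2(0 - 2) = -4
∂y/∂b = 1
∂L/∂b = ∂L/∂y · ∂y/∂b = -4 × 1 = -4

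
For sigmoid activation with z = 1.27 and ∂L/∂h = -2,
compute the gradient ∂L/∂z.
∂L/∂z = -0.3424

σ(1.27) = 0.7807
σ'(1.27) = σ(1.27)(1 - σ(1.27)) = 0.7807 × 0.2193 = 0.1712
∂L/∂z = ∂L/∂h · σ'(z) = -2 × 0.1712 = -0.3424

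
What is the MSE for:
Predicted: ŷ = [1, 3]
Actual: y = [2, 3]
MSE = 0.5

MSE = (1/2)((1-2)² + (3-3)²) = (1/2)(1 + 0) = 0.5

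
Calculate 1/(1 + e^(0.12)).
0.47

sigmoid(-0.12) = 1/(1 + e^(0.12)) = 1/(1 + 1.127) = 0.47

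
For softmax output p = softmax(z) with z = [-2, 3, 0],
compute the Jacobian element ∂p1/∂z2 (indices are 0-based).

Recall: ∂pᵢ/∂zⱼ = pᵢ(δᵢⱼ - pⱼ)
∂p1/∂z2 = -0.0446

p = softmax(z) = [0.006377, 0.9465, 0.04712]
p1 = 0.9465, p2 = 0.04712

∂p1/∂z2 = -p1 × p2 = -0.9465 × 0.04712 = -0.0446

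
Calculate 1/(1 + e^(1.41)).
0.1962

sigmoid(-1.41) = 1/(1 + e^(1.41)) = 1/(1 + 4.096) = 0.1962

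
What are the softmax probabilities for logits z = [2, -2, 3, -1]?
p = [0.2641, 0.0048, 0.7179, 0.0131]

exp(z) = [7.389, 0.1353, 20.09, 0.3679]
Sum = 27.98
p = [0.2641, 0.0048, 0.7179, 0.0131]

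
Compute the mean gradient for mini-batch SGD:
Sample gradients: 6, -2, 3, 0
Average gradient = 1.75

Average = (1/4)(6 + -2 + 3 + 0) = 7/4 = 1.75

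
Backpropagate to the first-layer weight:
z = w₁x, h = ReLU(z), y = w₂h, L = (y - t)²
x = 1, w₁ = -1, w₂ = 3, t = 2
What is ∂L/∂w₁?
∂L/∂w₁ = 0

Forward pass:
z = w₁x = -1×1 = -1
h = ReLU(-1) = 0
y = w₂h = 3×0 = 0

Backward pass:
∂L/∂y = 2(y - t) = 2(0 - 2) = -4
∂y/∂h = w₂ = 3
∂h/∂z = 0 (ReLU derivative)
∂z/∂w₁ = x = 1

∂L/∂w₁ = -4 × 3 × 0 × 1 = 0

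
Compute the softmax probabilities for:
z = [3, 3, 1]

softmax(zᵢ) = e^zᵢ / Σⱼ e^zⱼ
p = [0.4683, 0.4683, 0.0634]

exp(z) = [20.09, 20.09, 2.718]
Sum = 42.89
p = [0.4683, 0.4683, 0.0634]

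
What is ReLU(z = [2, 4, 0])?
h = [2, 4, 0]

ReLU applied element-wise: max(0,2)=2, max(0,4)=4, max(0,0)=0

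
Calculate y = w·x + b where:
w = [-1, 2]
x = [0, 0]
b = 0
y = 0

y = (-1)(0) + (2)(0) + 0 = 0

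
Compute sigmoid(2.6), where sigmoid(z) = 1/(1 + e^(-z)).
0.9309

sigmoid(2.6) = 1/(1 + e^(-2.6)) = 1/(1 + 0.07427) = 0.9309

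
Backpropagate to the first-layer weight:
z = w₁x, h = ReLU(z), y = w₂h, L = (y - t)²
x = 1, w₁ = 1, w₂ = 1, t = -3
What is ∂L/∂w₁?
∂L/∂w₁ = 8

Forward pass:
z = w₁x = 1×1 = 1
h = ReLU(1) = 1
y = w₂h = 1×1 = 1

Backward pass:
∂L/∂y = 2(y - t) = 2(1 - -3) = 8
∂y/∂h = w₂ = 1
∂h/∂z = 1 (ReLU derivative)
∂z/∂w₁ = x = 1

∂L/∂w₁ = 8 × 1 × 1 × 1 = 8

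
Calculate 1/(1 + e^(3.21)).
0.03879

sigmoid(-3.21) = 1/(1 + e^(3.21)) = 1/(1 + 24.78) = 0.03879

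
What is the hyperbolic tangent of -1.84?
-0.9508

tanh(-1.84) = (e^(-1.84) - e^(1.84))/(e^(-1.84) + e^(1.84)) = -0.9508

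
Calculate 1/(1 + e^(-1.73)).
0.8494

sigmoid(1.73) = 1/(1 + e^(-1.73)) = 1/(1 + 0.1773) = 0.8494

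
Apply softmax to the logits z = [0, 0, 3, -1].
p = [0.0445, 0.0445, 0.8945, 0.0164]

exp(z) = [1, 1, 20.09, 0.3679]
Sum = 22.45
p = [0.0445, 0.0445, 0.8945, 0.0164]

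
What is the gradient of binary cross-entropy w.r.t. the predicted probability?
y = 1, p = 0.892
∂L/∂p = -1.121

∂L/∂p = -y/p + (1-y)/(1-p) = -1/0.892 + 0 = -1.121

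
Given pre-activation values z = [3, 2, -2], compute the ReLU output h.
h = [3, 2, 0]

ReLU applied element-wise: max(0,3)=3, max(0,2)=2, max(0,-2)=0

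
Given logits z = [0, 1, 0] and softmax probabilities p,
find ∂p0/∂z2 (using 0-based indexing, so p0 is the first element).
∂p0/∂z2 = -0.04492

p = softmax(z) = [0.2119, 0.5761, 0.2119]
p0 = 0.2119, p2 = 0.2119

∂p0/∂z2 = -p0 × p2 = -0.2119 × 0.2119 = -0.04492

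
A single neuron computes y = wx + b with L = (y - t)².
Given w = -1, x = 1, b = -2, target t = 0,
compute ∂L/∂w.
∂L/∂w = -6

y = wx + b = (-1)(1) + -2 = -3
∂L/∂y = 2(y - t) = 2(-3 - 0) = -6
∂y/∂w = x = 1
∂L/∂w = ∂L/∂y · ∂y/∂w = -6 × 1 = -6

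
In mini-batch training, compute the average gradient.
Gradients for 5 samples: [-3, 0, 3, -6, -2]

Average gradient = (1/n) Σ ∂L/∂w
Average gradient = -1.6

Average = (1/5)(-3 + 0 + 3 + -6 + -2) = -8/5 = -1.6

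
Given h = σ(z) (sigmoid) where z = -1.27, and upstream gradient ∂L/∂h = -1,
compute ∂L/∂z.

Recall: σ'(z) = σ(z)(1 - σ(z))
∂L/∂z = -0.1712

σ(-1.27) = 0.2193
σ'(-1.27) = σ(-1.27)(1 - σ(-1.27)) = 0.2193 × 0.7807 = 0.1712
∂L/∂z = ∂L/∂h · σ'(z) = -1 × 0.1712 = -0.1712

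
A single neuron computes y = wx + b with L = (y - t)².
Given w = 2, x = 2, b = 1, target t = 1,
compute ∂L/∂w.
∂L/∂w = 16

y = wx + b = (2)(2) + 1 = 5
∂L/∂y = 2(y - t) = 2(5 - 1) = 8
∂y/∂w = x = 2
∂L/∂w = ∂L/∂y · ∂y/∂w = 8 × 2 = 16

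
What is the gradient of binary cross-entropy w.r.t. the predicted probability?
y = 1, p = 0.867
∂L/∂p = -1.153

∂L/∂p = -y/p + (1-y)/(1-p) = -1/0.867 + 0 = -1.153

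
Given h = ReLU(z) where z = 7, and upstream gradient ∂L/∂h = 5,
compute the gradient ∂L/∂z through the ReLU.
∂L/∂z = 5

h = ReLU(7) = 7
Since z > 0: ∂h/∂z = 1
∂L/∂z = ∂L/∂h · ∂h/∂z = 5 × 1 = 5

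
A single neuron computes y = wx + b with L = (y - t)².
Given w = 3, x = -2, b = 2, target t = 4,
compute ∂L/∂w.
∂L/∂w = 32

y = wx + b = (3)(-2) + 2 = -4
∂L/∂y = 2(y - t) = 2(-4 - 4) = -16
∂y/∂w = x = -2
∂L/∂w = ∂L/∂y · ∂y/∂w = -16 × -2 = 32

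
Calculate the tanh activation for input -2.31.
-0.9805

tanh(-2.31) = (e^(-2.31) - e^(2.31))/(e^(-2.31) + e^(2.31)) = -0.9805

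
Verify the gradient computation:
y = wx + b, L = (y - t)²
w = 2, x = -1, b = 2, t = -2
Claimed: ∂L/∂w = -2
Incorrect

y = (2)(-1) + 2 = 0
∂L/∂y = 2(y - t) = 2(0 - -2) = 4
∂y/∂w = x = -1
∂L/∂w = 4 × -1 = -4

Claimed value: -2
Incorrect: The correct gradient is -4.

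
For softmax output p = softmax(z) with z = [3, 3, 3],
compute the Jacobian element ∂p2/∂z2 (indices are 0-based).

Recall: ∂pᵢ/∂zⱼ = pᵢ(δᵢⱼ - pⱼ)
∂p2/∂z2 = 0.2222

p = softmax(z) = [0.3333, 0.3333, 0.3333]
p2 = 0.3333

∂p2/∂z2 = p2(1 - p2) = 0.3333 × (1 - 0.3333) = 0.2222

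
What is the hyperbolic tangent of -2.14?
-0.9727

tanh(-2.14) = (e^(-2.14) - e^(2.14))/(e^(-2.14) + e^(2.14)) = -0.9727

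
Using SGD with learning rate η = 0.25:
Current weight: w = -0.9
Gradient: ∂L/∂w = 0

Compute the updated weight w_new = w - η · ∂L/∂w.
w_new = -0.9

w_new = w - η·∂L/∂w = -0.9 - 0.25×(0) = -0.9 - (0) = -0.9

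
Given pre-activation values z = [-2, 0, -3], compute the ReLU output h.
h = [0, 0, 0]

ReLU applied element-wise: max(0,-2)=0, max(0,0)=0, max(0,-3)=0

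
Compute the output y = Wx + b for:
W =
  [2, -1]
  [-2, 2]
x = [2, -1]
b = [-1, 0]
y = [4, -6]

Wx = [2×2 + -1×-1, -2×2 + 2×-1]
   = [5, -6]
y = Wx + b = [5 + -1, -6 + 0] = [4, -6]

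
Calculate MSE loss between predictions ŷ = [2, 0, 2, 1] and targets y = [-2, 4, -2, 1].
MSE = 12

MSE = (1/4)((2--2)² + (0-4)² + (2--2)² + (1-1)²) = (1/4)(16 + 16 + 16 + 0) = 12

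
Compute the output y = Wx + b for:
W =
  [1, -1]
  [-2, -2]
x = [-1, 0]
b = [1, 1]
y = [0, 3]

Wx = [1×-1 + -1×0, -2×-1 + -2×0]
   = [-1, 2]
y = Wx + b = [-1 + 1, 2 + 1] = [0, 3]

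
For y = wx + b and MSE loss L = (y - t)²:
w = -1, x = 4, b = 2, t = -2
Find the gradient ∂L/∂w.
∂L/∂w = 0

y = wx + b = (-1)(4) + 2 = -2
∂L/∂y = 2(y - t) = 2(-2 - -2) = 0
∂y/∂w = x = 4
∂L/∂w = ∂L/∂y · ∂y/∂w = 0 × 4 = 0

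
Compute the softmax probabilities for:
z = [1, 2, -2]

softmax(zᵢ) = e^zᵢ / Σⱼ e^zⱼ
p = [0.2654, 0.7214, 0.0132]

exp(z) = [2.718, 7.389, 0.1353]
Sum = 10.24
p = [0.2654, 0.7214, 0.0132]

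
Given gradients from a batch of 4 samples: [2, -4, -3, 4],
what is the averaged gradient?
Average gradient = -0.25

Average = (1/4)(2 + -4 + -3 + 4) = -1/4 = -0.25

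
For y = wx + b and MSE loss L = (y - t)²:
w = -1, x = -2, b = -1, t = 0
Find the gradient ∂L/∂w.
∂L/∂w = -4

y = wx + b = (-1)(-2) + -1 = 1
∂L/∂y = 2(y - t) = 2(1 - 0) = 2
∂y/∂w = x = -2
∂L/∂w = ∂L/∂y · ∂y/∂w = 2 × -2 = -4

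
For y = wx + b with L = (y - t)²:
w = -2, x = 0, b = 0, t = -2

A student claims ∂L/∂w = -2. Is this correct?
Incorrect

y = (-2)(0) + 0 = 0
∂L/∂y = 2(y - t) = 2(0 - -2) = 4
∂y/∂w = x = 0
∂L/∂w = 4 × 0 = 0

Claimed value: -2
Incorrect: The correct gradient is 0.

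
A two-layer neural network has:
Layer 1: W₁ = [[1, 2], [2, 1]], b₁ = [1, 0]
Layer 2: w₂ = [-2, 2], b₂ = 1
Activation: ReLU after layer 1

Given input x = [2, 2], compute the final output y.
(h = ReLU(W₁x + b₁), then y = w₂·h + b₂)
y = -1

Layer 1 pre-activation: z₁ = [7, 6]
After ReLU: h = [7, 6]
Layer 2 output: y = -2×7 + 2×6 + 1 = -1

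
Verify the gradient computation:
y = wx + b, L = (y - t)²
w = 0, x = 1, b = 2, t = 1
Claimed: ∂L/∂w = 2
Correct

y = (0)(1) + 2 = 2
∂L/∂y = 2(y - t) = 2(2 - 1) = 2
∂y/∂w = x = 1
∂L/∂w = 2 × 1 = 2

Claimed value: 2
Correct: The correct gradient is 2.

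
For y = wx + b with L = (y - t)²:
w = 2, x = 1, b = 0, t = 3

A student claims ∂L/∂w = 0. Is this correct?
Incorrect

y = (2)(1) + 0 = 2
∂L/∂y = 2(y - t) = 2(2 - 3) = -2
∂y/∂w = x = 1
∂L/∂w = -2 × 1 = -2

Claimed value: 0
Incorrect: The correct gradient is -2.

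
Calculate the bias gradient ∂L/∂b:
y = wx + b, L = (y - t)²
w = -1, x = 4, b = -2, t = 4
∂L/∂b = -20

y = wx + b = (-1)(4) + -2 = -6
∂L/∂y = 2(y - t) = 2(-6 - 4) = -20
∂y/∂b = 1
∂L/∂b = ∂L/∂y · ∂y/∂b = -20 × 1 = -20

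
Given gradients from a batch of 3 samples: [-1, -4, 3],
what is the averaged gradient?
Average gradient = -0.6667

Average = (1/3)(-1 + -4 + 3) = -2/3 = -0.6667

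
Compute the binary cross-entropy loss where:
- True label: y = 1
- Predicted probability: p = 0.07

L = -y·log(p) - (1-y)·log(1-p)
L = 2.659

L = -1·log(0.07) - 0·log(0.93) = -log(0.07) = 2.659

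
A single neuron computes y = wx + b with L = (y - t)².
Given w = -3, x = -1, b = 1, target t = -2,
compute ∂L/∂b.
∂L/∂b = 12

y = wx + b = (-3)(-1) + 1 = 4
∂L/∂y = 2(y - t) = 2(4 - -2) = 12
∂y/∂b = 1
∂L/∂b = ∂L/∂y · ∂y/∂b = 12 × 1 = 12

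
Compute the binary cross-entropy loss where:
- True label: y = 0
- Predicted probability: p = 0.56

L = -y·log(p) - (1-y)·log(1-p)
L = 0.821

L = -0·log(0.56) - 1·log(0.44) = -log(0.44) = 0.821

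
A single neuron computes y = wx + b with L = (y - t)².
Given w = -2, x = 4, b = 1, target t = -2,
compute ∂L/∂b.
∂L/∂b = -10

y = wx + b = (-2)(4) + 1 = -7
∂L/∂y = 2(y - t) = 2(-7 - -2) = -10
∂y/∂b = 1
∂L/∂b = ∂L/∂y · ∂y/∂b = -10 × 1 = -10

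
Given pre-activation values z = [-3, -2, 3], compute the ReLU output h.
h = [0, 0, 3]

ReLU applied element-wise: max(0,-3)=0, max(0,-2)=0, max(0,3)=3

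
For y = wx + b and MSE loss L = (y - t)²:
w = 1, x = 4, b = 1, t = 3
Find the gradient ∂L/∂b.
∂L/∂b = 4

y = wx + b = (1)(4) + 1 = 5
∂L/∂y = 2(y - t) = 2(5 - 3) = 4
∂y/∂b = 1
∂L/∂b = ∂L/∂y · ∂y/∂b = 4 × 1 = 4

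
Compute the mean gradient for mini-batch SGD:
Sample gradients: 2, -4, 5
Average gradient = 1

Average = (1/3)(2 + -4 + 5) = 3/3 = 1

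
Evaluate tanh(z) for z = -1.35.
-0.8741

tanh(-1.35) = (e^(-1.35) - e^(1.35))/(e^(-1.35) + e^(1.35)) = -0.8741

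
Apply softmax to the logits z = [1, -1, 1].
p = [0.4683, 0.0634, 0.4683]

exp(z) = [2.718, 0.3679, 2.718]
Sum = 5.804
p = [0.4683, 0.0634, 0.4683]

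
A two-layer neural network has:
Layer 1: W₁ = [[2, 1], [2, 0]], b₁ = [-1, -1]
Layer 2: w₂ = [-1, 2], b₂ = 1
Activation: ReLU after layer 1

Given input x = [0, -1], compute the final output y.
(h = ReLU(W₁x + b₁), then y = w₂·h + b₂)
y = 1

Layer 1 pre-activation: z₁ = [-2, -1]
After ReLU: h = [0, 0]
Layer 2 output: y = -1×0 + 2×0 + 1 = 1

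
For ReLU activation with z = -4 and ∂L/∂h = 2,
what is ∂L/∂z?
∂L/∂z = 0

h = ReLU(-4) = 0
Since z < 0: ∂h/∂z = 0
∂L/∂z = ∂L/∂h · ∂h/∂z = 2 × 0 = 0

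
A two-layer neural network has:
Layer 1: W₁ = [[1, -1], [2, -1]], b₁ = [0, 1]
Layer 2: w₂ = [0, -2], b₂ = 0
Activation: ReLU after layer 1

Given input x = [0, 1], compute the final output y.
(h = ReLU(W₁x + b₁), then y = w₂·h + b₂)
y = 0

Layer 1 pre-activation: z₁ = [-1, 0]
After ReLU: h = [0, 0]
Layer 2 output: y = 0×0 + -2×0 + 0 = 0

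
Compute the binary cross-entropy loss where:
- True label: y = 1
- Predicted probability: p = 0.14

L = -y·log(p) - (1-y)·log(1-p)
L = 1.966

L = -1·log(0.14) - 0·log(0.86) = -log(0.14) = 1.966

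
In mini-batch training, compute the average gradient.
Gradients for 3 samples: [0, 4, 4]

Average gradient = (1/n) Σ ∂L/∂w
Average gradient = 2.667

Average = (1/3)(0 + 4 + 4) = 8/3 = 2.667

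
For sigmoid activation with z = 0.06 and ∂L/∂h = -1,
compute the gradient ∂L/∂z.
∂L/∂z = -0.2498

σ(0.06) = 0.515
σ'(0.06) = σ(0.06)(1 - σ(0.06)) = 0.515 × 0.485 = 0.2498
∂L/∂z = ∂L/∂h · σ'(z) = -1 × 0.2498 = -0.2498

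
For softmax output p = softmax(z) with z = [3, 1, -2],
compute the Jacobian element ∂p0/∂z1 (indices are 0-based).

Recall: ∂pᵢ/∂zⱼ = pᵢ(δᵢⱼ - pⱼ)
∂p0/∂z1 = -0.1038

p = softmax(z) = [0.8756, 0.1185, 0.0059]
p0 = 0.8756, p1 = 0.1185

∂p0/∂z1 = -p0 × p1 = -0.8756 × 0.1185 = -0.1038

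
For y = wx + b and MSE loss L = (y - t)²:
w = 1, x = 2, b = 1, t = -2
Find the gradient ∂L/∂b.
∂L/∂b = 10

y = wx + b = (1)(2) + 1 = 3
∂L/∂y = 2(y - t) = 2(3 - -2) = 10
∂y/∂b = 1
∂L/∂b = ∂L/∂y · ∂y/∂b = 10 × 1 = 10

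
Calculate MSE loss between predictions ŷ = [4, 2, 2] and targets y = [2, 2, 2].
MSE = 1.333

MSE = (1/3)((4-2)² + (2-2)² + (2-2)²) = (1/3)(4 + 0 + 0) = 1.333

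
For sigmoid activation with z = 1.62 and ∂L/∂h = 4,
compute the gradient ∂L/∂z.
∂L/∂z = 0.5516

σ(1.62) = 0.8348
σ'(1.62) = σ(1.62)(1 - σ(1.62)) = 0.8348 × 0.1652 = 0.1379
∂L/∂z = ∂L/∂h · σ'(z) = 4 × 0.1379 = 0.5516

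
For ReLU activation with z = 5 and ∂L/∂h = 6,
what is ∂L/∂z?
∂L/∂z = 6

h = ReLU(5) = 5
Since z > 0: ∂h/∂z = 1
∂L/∂z = ∂L/∂h · ∂h/∂z = 6 × 1 = 6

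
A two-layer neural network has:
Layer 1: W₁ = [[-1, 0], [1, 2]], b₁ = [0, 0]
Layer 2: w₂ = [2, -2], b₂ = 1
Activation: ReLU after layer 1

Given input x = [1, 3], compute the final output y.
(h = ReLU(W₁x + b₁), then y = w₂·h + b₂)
y = -13

Layer 1 pre-activation: z₁ = [-1, 7]
After ReLU: h = [0, 7]
Layer 2 output: y = 2×0 + -2×7 + 1 = -13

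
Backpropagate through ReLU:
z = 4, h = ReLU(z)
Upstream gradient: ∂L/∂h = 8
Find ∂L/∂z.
∂L/∂z = 8

h = ReLU(4) = 4
Since z > 0: ∂h/∂z = 1
∂L/∂z = ∂L/∂h · ∂h/∂z = 8 × 1 = 8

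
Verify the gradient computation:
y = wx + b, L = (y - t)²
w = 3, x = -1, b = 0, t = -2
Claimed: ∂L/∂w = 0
Incorrect

y = (3)(-1) + 0 = -3
∂L/∂y = 2(y - t) = 2(-3 - -2) = -2
∂y/∂w = x = -1
∂L/∂w = -2 × -1 = 2

Claimed value: 0
Incorrect: The correct gradient is 2.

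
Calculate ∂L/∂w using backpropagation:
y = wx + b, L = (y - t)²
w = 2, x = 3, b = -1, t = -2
∂L/∂w = 42

y = wx + b = (2)(3) + -1 = 5
∂L/∂y = 2(y - t) = 2(5 - -2) = 14
∂y/∂w = x = 3
∂L/∂w = ∂L/∂y · ∂y/∂w = 14 × 3 = 42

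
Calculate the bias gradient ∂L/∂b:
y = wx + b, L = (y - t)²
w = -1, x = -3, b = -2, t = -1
∂L/∂b = 4

y = wx + b = (-1)(-3) + -2 = 1
∂L/∂y = 2(y - t) = 2(1 - -1) = 4
∂y/∂b = 1
∂L/∂b = ∂L/∂y · ∂y/∂b = 4 × 1 = 4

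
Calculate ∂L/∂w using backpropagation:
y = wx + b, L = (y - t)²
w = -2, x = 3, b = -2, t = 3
∂L/∂w = -66

y = wx + b = (-2)(3) + -2 = -8
∂L/∂y = 2(y - t) = 2(-8 - 3) = -22
∂y/∂w = x = 3
∂L/∂w = ∂L/∂y · ∂y/∂w = -22 × 3 = -66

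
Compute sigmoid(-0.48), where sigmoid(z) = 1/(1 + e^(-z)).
0.3823

sigmoid(-0.48) = 1/(1 + e^(0.48)) = 1/(1 + 1.616) = 0.3823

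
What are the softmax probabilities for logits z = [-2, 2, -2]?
p = [0.0177, 0.9647, 0.0177]

exp(z) = [0.1353, 7.389, 0.1353]
Sum = 7.66
p = [0.0177, 0.9647, 0.0177]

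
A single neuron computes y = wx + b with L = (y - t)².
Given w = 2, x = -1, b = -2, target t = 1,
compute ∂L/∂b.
∂L/∂b = -10

y = wx + b = (2)(-1) + -2 = -4
∂L/∂y = 2(y - t) = 2(-4 - 1) = -10
∂y/∂b = 1
∂L/∂b = ∂L/∂y · ∂y/∂b = -10 × 1 = -10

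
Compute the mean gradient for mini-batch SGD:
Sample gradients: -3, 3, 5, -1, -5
Average gradient = -0.2

Average = (1/5)(-3 + 3 + 5 + -1 + -5) = -1/5 = -0.2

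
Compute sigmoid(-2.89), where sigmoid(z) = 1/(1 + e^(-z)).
0.05265

sigmoid(-2.89) = 1/(1 + e^(2.89)) = 1/(1 + 17.99) = 0.05265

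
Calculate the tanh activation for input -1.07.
-0.7895

tanh(-1.07) = (e^(-1.07) - e^(1.07))/(e^(-1.07) + e^(1.07)) = -0.7895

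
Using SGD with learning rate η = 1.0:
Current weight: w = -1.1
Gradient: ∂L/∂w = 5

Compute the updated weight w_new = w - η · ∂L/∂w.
w_new = -6.1

w_new = w - η·∂L/∂w = -1.1 - 1.0×(5) = -1.1 - (5) = -6.1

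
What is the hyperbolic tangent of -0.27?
-0.2636

tanh(-0.27) = (e^(-0.27) - e^(0.27))/(e^(-0.27) + e^(0.27)) = -0.2636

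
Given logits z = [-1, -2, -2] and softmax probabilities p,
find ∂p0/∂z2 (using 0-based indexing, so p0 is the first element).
∂p0/∂z2 = -0.1221

p = softmax(z) = [0.5761, 0.2119, 0.2119]
p0 = 0.5761, p2 = 0.2119

∂p0/∂z2 = -p0 × p2 = -0.5761 × 0.2119 = -0.1221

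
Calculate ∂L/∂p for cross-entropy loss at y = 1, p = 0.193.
∂L/∂p = -5.181

∂L/∂p = -y/p + (1-y)/(1-p) = -1/0.193 + 0 = -5.181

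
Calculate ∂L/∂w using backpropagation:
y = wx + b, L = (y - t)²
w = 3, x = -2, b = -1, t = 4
∂L/∂w = 44

y = wx + b = (3)(-2) + -1 = -7
∂L/∂y = 2(y - t) = 2(-7 - 4) = -22
∂y/∂w = x = -2
∂L/∂w = ∂L/∂y · ∂y/∂w = -22 × -2 = 44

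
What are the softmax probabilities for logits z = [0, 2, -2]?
p = [0.1173, 0.8668, 0.0159]

exp(z) = [1, 7.389, 0.1353]
Sum = 8.524
p = [0.1173, 0.8668, 0.0159]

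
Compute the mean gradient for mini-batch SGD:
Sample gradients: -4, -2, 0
Average gradient = -2

Average = (1/3)(-4 + -2 + 0) = -6/3 = -2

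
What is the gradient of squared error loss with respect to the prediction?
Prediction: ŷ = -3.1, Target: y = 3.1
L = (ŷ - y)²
∂L/∂ŷ = -12.4

∂L/∂ŷ = 2(ŷ - y) = 2(-3.1 - 3.1) = 2(-6.2) = -12.4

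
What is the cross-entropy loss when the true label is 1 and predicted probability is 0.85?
L = 0.1625

L = -1·log(0.85) - 0·log(0.15) = -log(0.85) = 0.1625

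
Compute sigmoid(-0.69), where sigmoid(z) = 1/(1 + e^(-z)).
0.334

sigmoid(-0.69) = 1/(1 + e^(0.69)) = 1/(1 + 1.994) = 0.334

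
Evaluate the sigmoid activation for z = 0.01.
0.5025

sigmoid(0.01) = 1/(1 + e^(-0.01)) = 1/(1 + 0.99) = 0.5025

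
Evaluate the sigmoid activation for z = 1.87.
0.8665

sigmoid(1.87) = 1/(1 + e^(-1.87)) = 1/(1 + 0.1541) = 0.8665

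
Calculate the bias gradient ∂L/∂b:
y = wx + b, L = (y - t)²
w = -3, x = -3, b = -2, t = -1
∂L/∂b = 16

y = wx + b = (-3)(-3) + -2 = 7
∂L/∂y = 2(y - t) = 2(7 - -1) = 16
∂y/∂b = 1
∂L/∂b = ∂L/∂y · ∂y/∂b = 16 × 1 = 16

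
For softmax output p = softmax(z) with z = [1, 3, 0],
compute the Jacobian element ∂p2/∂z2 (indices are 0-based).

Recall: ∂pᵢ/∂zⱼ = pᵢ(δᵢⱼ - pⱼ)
∂p2/∂z2 = 0.04025

p = softmax(z) = [0.1142, 0.8438, 0.04201]
p2 = 0.04201

∂p2/∂z2 = p2(1 - p2) = 0.04201 × (1 - 0.04201) = 0.04025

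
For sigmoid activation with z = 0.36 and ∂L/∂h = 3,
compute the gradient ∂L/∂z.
∂L/∂z = 0.7262

σ(0.36) = 0.589
σ'(0.36) = σ(0.36)(1 - σ(0.36)) = 0.589 × 0.411 = 0.2421
∂L/∂z = ∂L/∂h · σ'(z) = 3 × 0.2421 = 0.7262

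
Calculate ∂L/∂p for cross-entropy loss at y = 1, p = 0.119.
∂L/∂p = -8.403

∂L/∂p = -y/p + (1-y)/(1-p) = -1/0.119 + 0 = -8.403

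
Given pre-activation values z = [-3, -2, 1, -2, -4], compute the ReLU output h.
h = [0, 0, 1, 0, 0]

ReLU applied element-wise: max(0,-3)=0, max(0,-2)=0, max(0,1)=1, max(0,-2)=0, max(0,-4)=0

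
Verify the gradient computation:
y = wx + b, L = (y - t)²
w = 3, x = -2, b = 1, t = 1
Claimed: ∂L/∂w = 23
Incorrect

y = (3)(-2) + 1 = -5
∂L/∂y = 2(y - t) = 2(-5 - 1) = -12
∂y/∂w = x = -2
∂L/∂w = -12 × -2 = 24

Claimed value: 23
Incorrect: The correct gradient is 24.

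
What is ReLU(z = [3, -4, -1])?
h = [3, 0, 0]

ReLU applied element-wise: max(0,3)=3, max(0,-4)=0, max(0,-1)=0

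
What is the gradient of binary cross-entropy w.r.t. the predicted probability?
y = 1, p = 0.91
∂L/∂p = -1.099

∂L/∂p = -y/p + (1-y)/(1-p) = -1/0.91 + 0 = -1.099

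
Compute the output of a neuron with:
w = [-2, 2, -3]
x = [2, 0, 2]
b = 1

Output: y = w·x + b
y = -9

y = (-2)(2) + (2)(0) + (-3)(2) + 1 = -9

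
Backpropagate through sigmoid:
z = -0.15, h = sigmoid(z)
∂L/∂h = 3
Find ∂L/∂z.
∂L/∂z = 0.7458

σ(-0.15) = 0.4626
σ'(-0.15) = σ(-0.15)(1 - σ(-0.15)) = 0.4626 × 0.5374 = 0.2486
∂L/∂z = ∂L/∂h · σ'(z) = 3 × 0.2486 = 0.7458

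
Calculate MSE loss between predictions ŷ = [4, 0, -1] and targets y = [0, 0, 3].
MSE = 10.67

MSE = (1/3)((4-0)² + (0-0)² + (-1-3)²) = (1/3)(16 + 0 + 16) = 10.67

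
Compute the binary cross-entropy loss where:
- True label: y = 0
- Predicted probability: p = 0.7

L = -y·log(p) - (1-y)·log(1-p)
L = 1.204

L = -0·log(0.7) - 1·log(0.3) = -log(0.3) = 1.204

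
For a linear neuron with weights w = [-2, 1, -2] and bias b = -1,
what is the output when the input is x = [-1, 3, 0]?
y = 4

y = (-2)(-1) + (1)(3) + (-2)(0) + -1 = 4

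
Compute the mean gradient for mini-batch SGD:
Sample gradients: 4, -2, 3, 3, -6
Average gradient = 0.4

Average = (1/5)(4 + -2 + 3 + 3 + -6) = 2/5 = 0.4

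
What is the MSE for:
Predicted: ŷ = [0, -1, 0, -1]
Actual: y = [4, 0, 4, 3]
MSE = 12.25

MSE = (1/4)((0-4)² + (-1-0)² + (0-4)² + (-1-3)²) = (1/4)(16 + 1 + 16 + 16) = 12.25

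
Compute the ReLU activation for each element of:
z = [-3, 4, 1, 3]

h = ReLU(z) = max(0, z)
h = [0, 4, 1, 3]

ReLU applied element-wise: max(0,-3)=0, max(0,4)=4, max(0,1)=1, max(0,3)=3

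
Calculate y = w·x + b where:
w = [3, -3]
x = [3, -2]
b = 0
y = 15

y = (3)(3) + (-3)(-2) + 0 = 15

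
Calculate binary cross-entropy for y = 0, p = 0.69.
L = 1.171

L = -0·log(0.69) - 1·log(0.31) = -log(0.31) = 1.171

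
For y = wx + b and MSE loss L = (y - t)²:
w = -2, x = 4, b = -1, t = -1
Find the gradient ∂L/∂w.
∂L/∂w = -64

y = wx + b = (-2)(4) + -1 = -9
∂L/∂y = 2(y - t) = 2(-9 - -1) = -16
∂y/∂w = x = 4
∂L/∂w = ∂L/∂y · ∂y/∂w = -16 × 4 = -64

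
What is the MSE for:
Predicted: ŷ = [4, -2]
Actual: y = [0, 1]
MSE = 12.5

MSE = (1/2)((4-0)² + (-2-1)²) = (1/2)(16 + 9) = 12.5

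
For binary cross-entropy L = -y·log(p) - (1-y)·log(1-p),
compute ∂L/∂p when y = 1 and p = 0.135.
∂L/∂p = -7.407

∂L/∂p = -y/p + (1-y)/(1-p) = -1/0.135 + 0 = -7.407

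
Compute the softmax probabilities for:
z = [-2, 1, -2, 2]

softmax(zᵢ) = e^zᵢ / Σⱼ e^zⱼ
p = [0.013, 0.2619, 0.013, 0.712]

exp(z) = [0.1353, 2.718, 0.1353, 7.389]
Sum = 10.38
p = [0.013, 0.2619, 0.013, 0.712]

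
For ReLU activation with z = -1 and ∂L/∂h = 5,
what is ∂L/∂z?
∂L/∂z = 0

h = ReLU(-1) = 0
Since z < 0: ∂h/∂z = 0
∂L/∂z = ∂L/∂h · ∂h/∂z = 5 × 0 = 0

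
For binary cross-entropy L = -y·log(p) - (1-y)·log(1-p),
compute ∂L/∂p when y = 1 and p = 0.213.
∂L/∂p = -4.695

∂L/∂p = -y/p + (1-y)/(1-p) = -1/0.213 + 0 = -4.695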